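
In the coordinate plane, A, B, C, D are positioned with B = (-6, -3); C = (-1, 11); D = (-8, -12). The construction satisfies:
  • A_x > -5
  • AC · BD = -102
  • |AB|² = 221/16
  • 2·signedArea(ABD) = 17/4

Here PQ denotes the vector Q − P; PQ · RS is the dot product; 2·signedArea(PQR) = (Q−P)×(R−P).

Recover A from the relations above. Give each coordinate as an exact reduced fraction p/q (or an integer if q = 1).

A = (-19/4, 1/2)

1. A_x = -19/4  [2·signedArea(ABD) = 17/4 ∩ AC · BD = -102]
2. A_y = 1/2  [2·signedArea(ABD) = 17/4 ∩ AC · BD = -102]
   → A = (-19/4, 1/2)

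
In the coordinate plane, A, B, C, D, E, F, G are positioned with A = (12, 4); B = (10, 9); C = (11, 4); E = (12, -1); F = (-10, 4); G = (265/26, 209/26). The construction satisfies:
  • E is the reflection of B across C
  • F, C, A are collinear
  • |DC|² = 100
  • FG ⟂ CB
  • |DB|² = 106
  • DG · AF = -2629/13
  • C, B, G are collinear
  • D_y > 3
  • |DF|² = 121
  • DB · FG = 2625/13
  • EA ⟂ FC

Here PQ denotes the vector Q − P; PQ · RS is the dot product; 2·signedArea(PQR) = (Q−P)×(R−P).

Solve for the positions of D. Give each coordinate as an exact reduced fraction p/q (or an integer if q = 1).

1. D_x = 1  [DG · AF = -2629/13 ∩ DB · FG = 2625/13]
2. D_y = 4  [DG · AF = -2629/13 ∩ DB · FG = 2625/13]
   → D = (1, 4)

D = (1, 4)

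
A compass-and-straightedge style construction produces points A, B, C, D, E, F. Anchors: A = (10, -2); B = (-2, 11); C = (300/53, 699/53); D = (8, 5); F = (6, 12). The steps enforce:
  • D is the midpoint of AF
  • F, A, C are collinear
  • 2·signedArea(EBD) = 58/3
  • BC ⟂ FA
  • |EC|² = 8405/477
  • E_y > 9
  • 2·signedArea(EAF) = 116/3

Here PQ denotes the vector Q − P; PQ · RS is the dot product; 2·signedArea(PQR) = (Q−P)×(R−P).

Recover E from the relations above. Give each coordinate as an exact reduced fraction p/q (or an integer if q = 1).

1. E_x = 4  [2·signedArea(EBD) = 58/3 ∩ 2·signedArea(EAF) = 116/3]
2. E_y = 28/3  [2·signedArea(EBD) = 58/3 ∩ 2·signedArea(EAF) = 116/3]
   → E = (4, 28/3)

E = (4, 28/3)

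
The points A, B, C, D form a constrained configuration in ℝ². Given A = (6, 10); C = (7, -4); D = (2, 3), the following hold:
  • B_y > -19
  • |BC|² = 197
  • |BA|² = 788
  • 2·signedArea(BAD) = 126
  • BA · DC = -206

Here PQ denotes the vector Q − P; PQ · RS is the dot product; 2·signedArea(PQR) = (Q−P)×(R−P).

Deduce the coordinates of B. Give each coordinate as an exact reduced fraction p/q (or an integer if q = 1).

B = (8, -18)

1. B_x = 8  [2·signedArea(BAD) = 126 ∩ BA · DC = -206]
2. B_y = -18  [2·signedArea(BAD) = 126 ∩ BA · DC = -206]
   → B = (8, -18)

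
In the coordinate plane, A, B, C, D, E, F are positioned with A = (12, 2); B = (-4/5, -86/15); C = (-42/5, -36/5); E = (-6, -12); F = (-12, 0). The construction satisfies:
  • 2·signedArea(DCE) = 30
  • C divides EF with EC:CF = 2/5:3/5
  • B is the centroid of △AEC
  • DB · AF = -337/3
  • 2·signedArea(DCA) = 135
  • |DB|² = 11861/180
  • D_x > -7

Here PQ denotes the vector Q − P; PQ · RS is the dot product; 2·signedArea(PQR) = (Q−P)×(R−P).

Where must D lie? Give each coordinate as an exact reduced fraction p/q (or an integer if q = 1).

1. D_x = -6  [2·signedArea(DCE) = 30 ∩ DB · AF = -337/3]
2. D_y = 1/2  [2·signedArea(DCE) = 30 ∩ DB · AF = -337/3]
   → D = (-6, 1/2)

D = (-6, 1/2)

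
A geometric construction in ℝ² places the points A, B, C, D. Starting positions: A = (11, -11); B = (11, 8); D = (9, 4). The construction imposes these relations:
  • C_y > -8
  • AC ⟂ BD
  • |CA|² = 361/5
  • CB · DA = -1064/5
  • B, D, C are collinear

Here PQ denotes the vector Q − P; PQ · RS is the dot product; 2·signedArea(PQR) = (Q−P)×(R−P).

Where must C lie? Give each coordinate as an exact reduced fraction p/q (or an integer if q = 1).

1. C_x = 17/5  [B, D, C are collinear ∩ AC ⟂ BD]
2. C_y = -36/5  [B, D, C are collinear ∩ AC ⟂ BD]
   → C = (17/5, -36/5)

C = (17/5, -36/5)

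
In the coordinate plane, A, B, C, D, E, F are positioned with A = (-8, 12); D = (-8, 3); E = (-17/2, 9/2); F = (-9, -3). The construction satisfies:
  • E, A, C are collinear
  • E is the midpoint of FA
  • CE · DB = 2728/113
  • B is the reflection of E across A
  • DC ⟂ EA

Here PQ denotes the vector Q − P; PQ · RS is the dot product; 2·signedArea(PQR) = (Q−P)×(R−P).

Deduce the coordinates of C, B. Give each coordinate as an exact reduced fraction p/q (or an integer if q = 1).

1. C_x = -1943/226  [E, A, C are collinear ∩ DC ⟂ EA]
2. C_y = 687/226  [E, A, C are collinear ∩ DC ⟂ EA]
   → C = (-1943/226, 687/226)
3. B_x = -15/2  [B is the reflection of E across A]
4. B_y = 39/2  [B is the reflection of E across A]
   → B = (-15/2, 39/2)

B = (-15/2, 39/2)
C = (-1943/226, 687/226)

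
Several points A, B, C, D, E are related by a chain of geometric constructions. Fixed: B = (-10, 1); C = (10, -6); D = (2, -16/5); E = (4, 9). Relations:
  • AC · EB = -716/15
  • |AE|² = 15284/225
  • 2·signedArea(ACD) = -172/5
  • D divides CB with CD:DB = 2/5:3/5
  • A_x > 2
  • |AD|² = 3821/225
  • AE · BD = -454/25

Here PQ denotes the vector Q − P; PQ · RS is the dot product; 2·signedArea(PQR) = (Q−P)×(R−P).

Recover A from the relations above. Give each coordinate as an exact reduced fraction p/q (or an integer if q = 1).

1. A_x = 8/3  [AE · BD = -454/25 ∩ 2·signedArea(ACD) = -172/5]
2. A_y = 13/15  [AE · BD = -454/25 ∩ 2·signedArea(ACD) = -172/5]
   → A = (8/3, 13/15)

A = (8/3, 13/15)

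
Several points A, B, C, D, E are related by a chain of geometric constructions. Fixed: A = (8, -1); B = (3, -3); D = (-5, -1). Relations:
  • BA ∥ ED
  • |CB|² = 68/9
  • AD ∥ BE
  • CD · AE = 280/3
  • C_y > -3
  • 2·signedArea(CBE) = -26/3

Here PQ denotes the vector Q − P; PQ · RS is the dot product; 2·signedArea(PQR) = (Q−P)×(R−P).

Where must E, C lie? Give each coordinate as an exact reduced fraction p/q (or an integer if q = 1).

C = (1/3, -7/3)
E = (-10, -3)

1. E_x = -10  [BA ∥ ED ∩ AD ∥ BE]
2. E_y = -3  [BA ∥ ED ∩ AD ∥ BE]
   → E = (-10, -3)
3. C_x = 1/3  [2·signedArea(CBE) = -26/3 ∩ CD · AE = 280/3]
4. C_y = -7/3  [2·signedArea(CBE) = -26/3 ∩ CD · AE = 280/3]
   → C = (1/3, -7/3)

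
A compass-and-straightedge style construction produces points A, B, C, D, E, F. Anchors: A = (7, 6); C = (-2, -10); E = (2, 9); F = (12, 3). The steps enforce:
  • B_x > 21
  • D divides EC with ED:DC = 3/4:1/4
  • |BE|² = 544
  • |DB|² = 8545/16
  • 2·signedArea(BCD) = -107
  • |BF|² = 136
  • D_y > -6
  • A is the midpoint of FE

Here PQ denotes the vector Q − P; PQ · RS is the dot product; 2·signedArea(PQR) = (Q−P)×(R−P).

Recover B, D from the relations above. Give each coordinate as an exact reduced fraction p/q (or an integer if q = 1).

B = (22, -3)
D = (-1, -21/4)

1. D_x = -1  [D divides EC with ED:DC = 3/4:1/4]
2. D_y = -21/4  [D divides EC with ED:DC = 3/4:1/4]
   → D = (-1, -21/4)
3. B_x = 22  [line -19/4·x + 1·y + 215/2 = 0 ∩ |DB|² = 8545/16]
4. B_y = -3  [line -19/4·x + 1·y + 215/2 = 0 ∩ |DB|² = 8545/16]
   → B = (22, -3)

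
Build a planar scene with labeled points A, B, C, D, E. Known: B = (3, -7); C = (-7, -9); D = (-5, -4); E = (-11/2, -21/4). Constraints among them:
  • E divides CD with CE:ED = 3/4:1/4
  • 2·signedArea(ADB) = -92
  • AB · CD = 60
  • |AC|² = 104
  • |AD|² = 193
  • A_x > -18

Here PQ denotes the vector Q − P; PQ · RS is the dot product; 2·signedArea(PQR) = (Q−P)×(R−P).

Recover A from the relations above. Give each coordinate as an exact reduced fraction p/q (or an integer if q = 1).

1. A_x = -17  [AB · CD = 60 ∩ 2·signedArea(ADB) = -92]
2. A_y = -11  [AB · CD = 60 ∩ 2·signedArea(ADB) = -92]
   → A = (-17, -11)

A = (-17, -11)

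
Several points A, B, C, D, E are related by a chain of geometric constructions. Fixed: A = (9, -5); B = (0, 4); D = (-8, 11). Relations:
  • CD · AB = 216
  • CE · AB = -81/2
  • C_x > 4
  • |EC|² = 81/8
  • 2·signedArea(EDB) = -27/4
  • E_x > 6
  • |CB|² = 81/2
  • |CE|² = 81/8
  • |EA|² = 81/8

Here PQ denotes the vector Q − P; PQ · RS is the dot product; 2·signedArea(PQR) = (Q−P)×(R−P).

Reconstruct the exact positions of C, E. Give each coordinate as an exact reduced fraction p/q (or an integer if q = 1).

1. C_x = 9/2  [line 9·x + -9·y + -45 = 0 ∩ |CB|² = 81/2]
2. C_y = -1/2  [line 9·x + -9·y + -45 = 0 ∩ |CB|² = 81/2]
   → C = (9/2, -1/2)
3. E_x = 27/4  [2·signedArea(EDB) = -27/4 ∩ CE · AB = -81/2]
4. E_y = -11/4  [2·signedArea(EDB) = -27/4 ∩ CE · AB = -81/2]
   → E = (27/4, -11/4)

C = (9/2, -1/2)
E = (27/4, -11/4)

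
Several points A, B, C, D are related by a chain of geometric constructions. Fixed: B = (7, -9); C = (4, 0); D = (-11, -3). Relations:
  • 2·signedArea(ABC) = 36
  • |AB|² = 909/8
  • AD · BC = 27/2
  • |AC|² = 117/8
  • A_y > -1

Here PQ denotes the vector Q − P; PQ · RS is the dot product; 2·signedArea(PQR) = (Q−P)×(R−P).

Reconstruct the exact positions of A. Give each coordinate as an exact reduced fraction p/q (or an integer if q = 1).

1. A_x = 1/4  [2·signedArea(ABC) = 36 ∩ AD · BC = 27/2]
2. A_y = -3/4  [2·signedArea(ABC) = 36 ∩ AD · BC = 27/2]
   → A = (1/4, -3/4)

A = (1/4, -3/4)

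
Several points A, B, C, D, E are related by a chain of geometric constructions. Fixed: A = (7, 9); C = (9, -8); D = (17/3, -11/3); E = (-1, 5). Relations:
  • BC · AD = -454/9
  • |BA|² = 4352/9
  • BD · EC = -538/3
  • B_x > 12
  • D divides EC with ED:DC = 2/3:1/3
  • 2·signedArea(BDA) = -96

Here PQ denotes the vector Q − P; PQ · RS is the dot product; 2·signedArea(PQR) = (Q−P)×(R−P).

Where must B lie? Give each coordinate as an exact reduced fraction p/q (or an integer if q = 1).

1. B_x = 37/3  [2·signedArea(BDA) = -96 ∩ BD · EC = -538/3]
2. B_y = -37/3  [2·signedArea(BDA) = -96 ∩ BD · EC = -538/3]
   → B = (37/3, -37/3)

B = (37/3, -37/3)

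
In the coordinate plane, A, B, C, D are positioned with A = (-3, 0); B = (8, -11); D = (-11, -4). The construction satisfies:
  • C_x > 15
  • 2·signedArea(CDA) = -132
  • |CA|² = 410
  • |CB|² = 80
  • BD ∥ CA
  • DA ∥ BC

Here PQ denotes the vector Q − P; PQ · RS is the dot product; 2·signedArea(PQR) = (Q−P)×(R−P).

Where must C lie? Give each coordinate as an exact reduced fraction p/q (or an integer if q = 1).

1. C_x = 16  [BD ∥ CA ∩ DA ∥ BC]
2. C_y = -7  [BD ∥ CA ∩ DA ∥ BC]
   → C = (16, -7)

C = (16, -7)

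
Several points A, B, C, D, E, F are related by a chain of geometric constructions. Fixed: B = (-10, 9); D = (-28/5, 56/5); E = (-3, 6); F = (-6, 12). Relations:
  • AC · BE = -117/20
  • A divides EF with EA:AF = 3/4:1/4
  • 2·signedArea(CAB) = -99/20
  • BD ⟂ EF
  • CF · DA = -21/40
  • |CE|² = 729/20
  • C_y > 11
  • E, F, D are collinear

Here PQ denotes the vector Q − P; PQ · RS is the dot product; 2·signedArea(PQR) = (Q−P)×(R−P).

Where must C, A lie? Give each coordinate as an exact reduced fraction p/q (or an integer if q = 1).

A = (-21/4, 21/2)
C = (-57/10, 57/5)

1. A_x = -21/4  [A divides EF with EA:AF = 3/4:1/4]
2. A_y = 21/2  [A divides EF with EA:AF = 3/4:1/4]
   → A = (-21/4, 21/2)
3. C_x = -57/10  [CF · DA = -21/40 ∩ AC · BE = -117/20]
4. C_y = 57/5  [CF · DA = -21/40 ∩ AC · BE = -117/20]
   → C = (-57/10, 57/5)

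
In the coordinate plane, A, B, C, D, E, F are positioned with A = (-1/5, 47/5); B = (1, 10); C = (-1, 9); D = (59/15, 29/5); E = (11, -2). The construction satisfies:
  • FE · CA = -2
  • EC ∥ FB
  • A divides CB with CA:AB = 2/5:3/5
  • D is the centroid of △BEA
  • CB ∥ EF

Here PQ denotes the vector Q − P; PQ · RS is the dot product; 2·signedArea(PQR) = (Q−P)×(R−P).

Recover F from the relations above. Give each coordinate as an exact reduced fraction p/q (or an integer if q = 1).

1. F_x = 13  [EC ∥ FB ∩ CB ∥ EF]
2. F_y = -1  [EC ∥ FB ∩ CB ∥ EF]
   → F = (13, -1)

F = (13, -1)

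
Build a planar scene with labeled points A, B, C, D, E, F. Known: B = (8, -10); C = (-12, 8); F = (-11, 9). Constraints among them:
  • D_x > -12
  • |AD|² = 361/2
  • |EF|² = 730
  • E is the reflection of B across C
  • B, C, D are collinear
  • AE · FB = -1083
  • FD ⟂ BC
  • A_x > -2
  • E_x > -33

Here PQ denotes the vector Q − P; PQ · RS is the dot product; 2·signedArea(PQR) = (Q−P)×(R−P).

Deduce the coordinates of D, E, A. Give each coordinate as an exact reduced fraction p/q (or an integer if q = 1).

A = (-3/2, -1/2)
D = (-2162/181, 1439/181)
E = (-32, 26)

1. D_x = -2162/181  [B, C, D are collinear ∩ FD ⟂ BC]
2. D_y = 1439/181  [B, C, D are collinear ∩ FD ⟂ BC]
   → D = (-2162/181, 1439/181)
3. E_x = -32  [E is the reflection of B across C]
4. E_y = 26  [E is the reflection of B across C]
   → E = (-32, 26)
5. A_x = -3/2  [line -19·x + 19·y + -19 = 0 ∩ |AD|² = 361/2]
6. A_y = -1/2  [line -19·x + 19·y + -19 = 0 ∩ |AD|² = 361/2]
   → A = (-3/2, -1/2)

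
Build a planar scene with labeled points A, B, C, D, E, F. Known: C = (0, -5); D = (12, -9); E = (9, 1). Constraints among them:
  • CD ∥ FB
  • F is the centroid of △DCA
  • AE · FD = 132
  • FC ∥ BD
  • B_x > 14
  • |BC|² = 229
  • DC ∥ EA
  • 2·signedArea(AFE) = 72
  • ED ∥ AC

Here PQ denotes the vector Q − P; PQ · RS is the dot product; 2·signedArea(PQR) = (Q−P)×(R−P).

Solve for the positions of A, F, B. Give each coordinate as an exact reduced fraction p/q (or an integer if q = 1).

A = (-3, 5)
B = (15, -7)
F = (3, -3)

1. A_x = -3  [ED ∥ AC ∩ DC ∥ EA]
2. A_y = 5  [ED ∥ AC ∩ DC ∥ EA]
   → A = (-3, 5)
3. F_x = 3  [F is the centroid of △DCA]
4. F_y = -3  [F is the centroid of △DCA]
   → F = (3, -3)
5. B_x = 15  [FC ∥ BD ∩ CD ∥ FB]
6. B_y = -7  [FC ∥ BD ∩ CD ∥ FB]
   → B = (15, -7)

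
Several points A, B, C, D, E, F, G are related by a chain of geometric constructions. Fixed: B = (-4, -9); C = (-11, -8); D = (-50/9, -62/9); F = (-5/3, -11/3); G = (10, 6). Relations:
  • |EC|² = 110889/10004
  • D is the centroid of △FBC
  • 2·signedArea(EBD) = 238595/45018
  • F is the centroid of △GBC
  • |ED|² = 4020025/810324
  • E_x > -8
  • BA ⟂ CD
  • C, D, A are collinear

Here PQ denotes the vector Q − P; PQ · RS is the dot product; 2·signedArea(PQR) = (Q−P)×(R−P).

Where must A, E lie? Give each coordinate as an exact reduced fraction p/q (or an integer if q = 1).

1. A_x = -11194/2501  [C, D, A are collinear ∩ BA ⟂ CD]
2. A_y = -16678/2501  [C, D, A are collinear ∩ BA ⟂ CD]
   → A = (-11194/2501, -16678/2501)
3. E_x = -38705/5002  [line -19/9·x + -14/9·y + -416333/15006 = 0 ∩ |EC|² = 110889/10004]
4. E_y = -18343/2501  [line -19/9·x + -14/9·y + -416333/15006 = 0 ∩ |EC|² = 110889/10004]
   → E = (-38705/5002, -18343/2501)

A = (-11194/2501, -16678/2501)
E = (-38705/5002, -18343/2501)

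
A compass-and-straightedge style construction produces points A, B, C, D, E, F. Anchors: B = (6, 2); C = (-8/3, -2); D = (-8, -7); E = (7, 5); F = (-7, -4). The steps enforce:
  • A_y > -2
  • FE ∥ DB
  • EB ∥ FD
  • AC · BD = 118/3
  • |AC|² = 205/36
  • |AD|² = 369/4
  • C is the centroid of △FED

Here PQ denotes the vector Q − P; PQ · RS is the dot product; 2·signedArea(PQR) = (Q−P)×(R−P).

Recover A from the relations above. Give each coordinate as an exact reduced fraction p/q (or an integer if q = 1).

1. A_x = -1/2  [line 14·x + 9·y + 16 = 0 ∩ |AD|² = 369/4]
2. A_y = -1  [line 14·x + 9·y + 16 = 0 ∩ |AD|² = 369/4]
   → A = (-1/2, -1)

A = (-1/2, -1)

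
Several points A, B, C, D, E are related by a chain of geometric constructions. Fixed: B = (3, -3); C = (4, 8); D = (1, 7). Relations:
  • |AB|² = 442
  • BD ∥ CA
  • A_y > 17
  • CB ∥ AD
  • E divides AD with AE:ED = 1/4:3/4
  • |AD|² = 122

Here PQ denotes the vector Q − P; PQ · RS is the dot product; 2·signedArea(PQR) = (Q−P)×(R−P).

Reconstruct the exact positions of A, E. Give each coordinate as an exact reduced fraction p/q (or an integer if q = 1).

1. A_x = 2  [CB ∥ AD ∩ BD ∥ CA]
2. A_y = 18  [CB ∥ AD ∩ BD ∥ CA]
   → A = (2, 18)
3. E_x = 7/4  [E divides AD with AE:ED = 1/4:3/4]
4. E_y = 61/4  [E divides AD with AE:ED = 1/4:3/4]
   → E = (7/4, 61/4)

A = (2, 18)
E = (7/4, 61/4)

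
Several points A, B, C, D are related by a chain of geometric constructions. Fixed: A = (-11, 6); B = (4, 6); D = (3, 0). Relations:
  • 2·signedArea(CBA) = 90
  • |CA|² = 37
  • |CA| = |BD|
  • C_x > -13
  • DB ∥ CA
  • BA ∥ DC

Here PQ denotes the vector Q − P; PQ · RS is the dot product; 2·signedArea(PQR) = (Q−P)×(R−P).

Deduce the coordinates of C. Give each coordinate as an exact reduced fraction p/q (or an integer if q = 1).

C = (-12, 0)

1. C_x = -12  [DB ∥ CA ∩ BA ∥ DC]
2. C_y = 0  [DB ∥ CA ∩ BA ∥ DC]
   → C = (-12, 0)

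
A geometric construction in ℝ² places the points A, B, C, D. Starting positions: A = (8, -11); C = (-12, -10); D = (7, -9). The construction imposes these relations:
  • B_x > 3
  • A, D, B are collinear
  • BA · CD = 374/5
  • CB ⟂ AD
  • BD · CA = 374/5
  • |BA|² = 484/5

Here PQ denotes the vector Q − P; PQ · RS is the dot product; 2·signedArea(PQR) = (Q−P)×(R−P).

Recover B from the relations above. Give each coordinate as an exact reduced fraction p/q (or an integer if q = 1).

B = (18/5, -11/5)

1. B_x = 18/5  [A, D, B are collinear ∩ CB ⟂ AD]
2. B_y = -11/5  [A, D, B are collinear ∩ CB ⟂ AD]
   → B = (18/5, -11/5)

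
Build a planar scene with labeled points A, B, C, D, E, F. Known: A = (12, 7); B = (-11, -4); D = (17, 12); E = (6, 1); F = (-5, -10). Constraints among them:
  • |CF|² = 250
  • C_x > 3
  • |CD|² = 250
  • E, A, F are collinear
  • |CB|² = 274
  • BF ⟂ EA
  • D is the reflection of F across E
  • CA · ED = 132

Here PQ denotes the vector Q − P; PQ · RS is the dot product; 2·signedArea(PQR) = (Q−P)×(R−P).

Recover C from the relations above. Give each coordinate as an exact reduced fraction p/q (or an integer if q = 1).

C = (4, 3)

1. C_x = 4  [line -11·x + -11·y + 77 = 0 ∩ |CB|² = 274]
2. C_y = 3  [line -11·x + -11·y + 77 = 0 ∩ |CB|² = 274]
   → C = (4, 3)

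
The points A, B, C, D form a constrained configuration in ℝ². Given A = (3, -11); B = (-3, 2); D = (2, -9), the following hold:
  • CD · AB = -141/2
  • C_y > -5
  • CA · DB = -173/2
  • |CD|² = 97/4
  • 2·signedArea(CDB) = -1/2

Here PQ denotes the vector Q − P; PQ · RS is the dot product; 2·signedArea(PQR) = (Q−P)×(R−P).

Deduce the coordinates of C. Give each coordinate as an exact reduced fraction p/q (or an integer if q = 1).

C = (0, -9/2)

1. C_x = 0  [CA · DB = -173/2 ∩ CD · AB = -141/2]
2. C_y = -9/2  [CA · DB = -173/2 ∩ CD · AB = -141/2]
   → C = (0, -9/2)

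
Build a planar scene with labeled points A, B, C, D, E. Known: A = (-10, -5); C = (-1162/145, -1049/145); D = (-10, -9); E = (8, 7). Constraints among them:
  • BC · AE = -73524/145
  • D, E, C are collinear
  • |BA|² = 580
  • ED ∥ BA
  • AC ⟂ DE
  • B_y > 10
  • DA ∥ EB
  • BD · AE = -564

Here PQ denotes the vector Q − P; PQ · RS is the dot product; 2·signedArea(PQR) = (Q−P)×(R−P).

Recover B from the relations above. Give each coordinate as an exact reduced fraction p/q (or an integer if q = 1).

1. B_x = 8  [ED ∥ BA ∩ DA ∥ EB]
2. B_y = 11  [ED ∥ BA ∩ DA ∥ EB]
   → B = (8, 11)

B = (8, 11)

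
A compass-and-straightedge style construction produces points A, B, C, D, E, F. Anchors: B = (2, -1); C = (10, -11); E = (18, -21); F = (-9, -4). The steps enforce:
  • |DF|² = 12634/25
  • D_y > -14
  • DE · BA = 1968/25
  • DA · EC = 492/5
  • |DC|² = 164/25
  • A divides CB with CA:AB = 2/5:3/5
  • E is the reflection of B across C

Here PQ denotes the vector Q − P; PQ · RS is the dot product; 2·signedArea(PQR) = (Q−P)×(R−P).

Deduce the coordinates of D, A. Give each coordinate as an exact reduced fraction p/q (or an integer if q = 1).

A = (34/5, -7)
D = (58/5, -13)

1. A_x = 34/5  [A divides CB with CA:AB = 2/5:3/5]
2. A_y = -7  [A divides CB with CA:AB = 2/5:3/5]
   → A = (34/5, -7)
3. D_x = 58/5  [line -24/5·x + 6·y + 3342/25 = 0 ∩ |DC|² = 164/25]
4. D_y = -13  [line -24/5·x + 6·y + 3342/25 = 0 ∩ |DC|² = 164/25]
   → D = (58/5, -13)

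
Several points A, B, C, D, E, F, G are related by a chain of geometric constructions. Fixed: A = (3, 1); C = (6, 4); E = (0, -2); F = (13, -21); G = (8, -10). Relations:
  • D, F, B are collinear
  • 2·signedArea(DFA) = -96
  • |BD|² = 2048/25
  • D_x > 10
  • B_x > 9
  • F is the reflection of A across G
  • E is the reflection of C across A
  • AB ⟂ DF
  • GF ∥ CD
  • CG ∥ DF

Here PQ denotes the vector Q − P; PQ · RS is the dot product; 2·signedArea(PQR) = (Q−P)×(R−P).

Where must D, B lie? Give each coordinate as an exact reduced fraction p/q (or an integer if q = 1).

B = (243/25, 49/25)
D = (11, -7)

1. D_x = 11  [CG ∥ DF ∩ GF ∥ CD]
2. D_y = -7  [CG ∥ DF ∩ GF ∥ CD]
   → D = (11, -7)
3. B_x = 243/25  [D, F, B are collinear ∩ AB ⟂ DF]
4. B_y = 49/25  [D, F, B are collinear ∩ AB ⟂ DF]
   → B = (243/25, 49/25)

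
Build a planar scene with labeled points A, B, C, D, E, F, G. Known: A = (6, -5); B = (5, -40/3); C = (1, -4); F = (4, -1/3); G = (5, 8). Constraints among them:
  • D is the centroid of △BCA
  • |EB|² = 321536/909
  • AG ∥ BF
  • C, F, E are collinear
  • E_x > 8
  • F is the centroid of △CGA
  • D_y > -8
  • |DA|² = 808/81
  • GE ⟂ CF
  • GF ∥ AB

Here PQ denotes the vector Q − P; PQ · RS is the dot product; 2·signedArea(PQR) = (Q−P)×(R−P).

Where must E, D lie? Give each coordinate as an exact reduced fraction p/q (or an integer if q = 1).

D = (4, -67/9)
E = (857/101, 520/101)

1. E_x = 857/101  [C, F, E are collinear ∩ GE ⟂ CF]
2. E_y = 520/101  [C, F, E are collinear ∩ GE ⟂ CF]
   → E = (857/101, 520/101)
3. D_x = 4  [D is the centroid of △BCA]
4. D_y = -67/9  [D is the centroid of △BCA]
   → D = (4, -67/9)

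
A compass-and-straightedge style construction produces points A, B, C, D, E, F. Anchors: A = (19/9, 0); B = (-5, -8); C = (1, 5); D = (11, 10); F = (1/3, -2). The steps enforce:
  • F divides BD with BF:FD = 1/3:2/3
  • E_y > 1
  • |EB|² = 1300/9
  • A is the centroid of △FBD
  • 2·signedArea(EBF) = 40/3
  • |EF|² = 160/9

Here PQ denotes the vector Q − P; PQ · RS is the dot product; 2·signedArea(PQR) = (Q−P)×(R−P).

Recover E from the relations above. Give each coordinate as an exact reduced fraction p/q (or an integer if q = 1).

E = (5/3, 2)

1. E_x = 5/3  [line -6·x + 16/3·y + -2/3 = 0 ∩ |EB|² = 1300/9]
2. E_y = 2  [line -6·x + 16/3·y + -2/3 = 0 ∩ |EB|² = 1300/9]
   → E = (5/3, 2)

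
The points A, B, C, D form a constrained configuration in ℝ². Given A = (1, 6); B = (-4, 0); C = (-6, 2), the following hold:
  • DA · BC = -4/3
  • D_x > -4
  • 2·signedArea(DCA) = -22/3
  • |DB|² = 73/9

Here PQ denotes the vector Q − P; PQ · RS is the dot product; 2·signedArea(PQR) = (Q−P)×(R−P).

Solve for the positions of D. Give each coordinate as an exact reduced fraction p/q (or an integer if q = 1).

1. D_x = -3  [2·signedArea(DCA) = -22/3 ∩ DA · BC = -4/3]
2. D_y = 8/3  [2·signedArea(DCA) = -22/3 ∩ DA · BC = -4/3]
   → D = (-3, 8/3)

D = (-3, 8/3)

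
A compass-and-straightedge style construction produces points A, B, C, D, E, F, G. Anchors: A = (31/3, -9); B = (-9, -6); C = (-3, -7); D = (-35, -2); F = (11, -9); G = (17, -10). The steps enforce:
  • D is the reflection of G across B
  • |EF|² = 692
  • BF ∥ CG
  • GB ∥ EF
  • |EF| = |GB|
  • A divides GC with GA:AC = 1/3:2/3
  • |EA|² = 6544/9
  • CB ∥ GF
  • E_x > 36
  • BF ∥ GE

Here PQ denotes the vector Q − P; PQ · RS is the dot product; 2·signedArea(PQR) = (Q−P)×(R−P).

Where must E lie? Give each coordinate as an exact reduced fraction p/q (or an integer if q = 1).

1. E_x = 37  [GB ∥ EF ∩ BF ∥ GE]
2. E_y = -13  [GB ∥ EF ∩ BF ∥ GE]
   → E = (37, -13)

E = (37, -13)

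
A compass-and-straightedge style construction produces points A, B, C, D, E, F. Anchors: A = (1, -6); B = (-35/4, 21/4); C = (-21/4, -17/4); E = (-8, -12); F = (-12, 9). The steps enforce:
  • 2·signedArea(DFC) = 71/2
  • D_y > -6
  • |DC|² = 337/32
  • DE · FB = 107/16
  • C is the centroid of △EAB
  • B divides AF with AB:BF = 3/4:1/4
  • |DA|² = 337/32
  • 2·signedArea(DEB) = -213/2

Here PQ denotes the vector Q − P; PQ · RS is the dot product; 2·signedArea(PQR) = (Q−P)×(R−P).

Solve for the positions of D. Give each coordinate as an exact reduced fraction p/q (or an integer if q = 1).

D = (-17/8, -41/8)

1. D_x = -17/8  [2·signedArea(DFC) = 71/2 ∩ 2·signedArea(DEB) = -213/2]
2. D_y = -41/8  [2·signedArea(DFC) = 71/2 ∩ 2·signedArea(DEB) = -213/2]
   → D = (-17/8, -41/8)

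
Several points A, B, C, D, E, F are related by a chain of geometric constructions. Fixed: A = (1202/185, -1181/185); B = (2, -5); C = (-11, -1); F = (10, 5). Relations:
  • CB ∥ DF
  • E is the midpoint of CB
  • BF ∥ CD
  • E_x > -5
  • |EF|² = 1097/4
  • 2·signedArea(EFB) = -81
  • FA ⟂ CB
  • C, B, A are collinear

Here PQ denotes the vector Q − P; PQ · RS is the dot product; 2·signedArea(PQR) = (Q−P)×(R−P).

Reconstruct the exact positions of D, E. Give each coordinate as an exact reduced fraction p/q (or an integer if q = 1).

1. D_x = -3  [CB ∥ DF ∩ BF ∥ CD]
2. D_y = 9  [CB ∥ DF ∩ BF ∥ CD]
   → D = (-3, 9)
3. E_x = -9/2  [E is the midpoint of CB]
4. E_y = -3  [E is the midpoint of CB]
   → E = (-9/2, -3)

D = (-3, 9)
E = (-9/2, -3)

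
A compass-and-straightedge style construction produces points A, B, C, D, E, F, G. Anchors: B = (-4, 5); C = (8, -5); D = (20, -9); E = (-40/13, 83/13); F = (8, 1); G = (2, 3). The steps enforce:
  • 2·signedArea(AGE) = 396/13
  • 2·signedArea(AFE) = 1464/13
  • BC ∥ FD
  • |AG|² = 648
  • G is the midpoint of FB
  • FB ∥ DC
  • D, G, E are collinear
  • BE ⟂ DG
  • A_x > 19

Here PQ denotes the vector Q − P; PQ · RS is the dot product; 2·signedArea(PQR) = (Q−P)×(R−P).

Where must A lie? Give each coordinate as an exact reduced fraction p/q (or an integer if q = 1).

1. A_x = 20  [2·signedArea(AFE) = 1464/13 ∩ 2·signedArea(AGE) = 396/13]
2. A_y = -15  [2·signedArea(AFE) = 1464/13 ∩ 2·signedArea(AGE) = 396/13]
   → A = (20, -15)

A = (20, -15)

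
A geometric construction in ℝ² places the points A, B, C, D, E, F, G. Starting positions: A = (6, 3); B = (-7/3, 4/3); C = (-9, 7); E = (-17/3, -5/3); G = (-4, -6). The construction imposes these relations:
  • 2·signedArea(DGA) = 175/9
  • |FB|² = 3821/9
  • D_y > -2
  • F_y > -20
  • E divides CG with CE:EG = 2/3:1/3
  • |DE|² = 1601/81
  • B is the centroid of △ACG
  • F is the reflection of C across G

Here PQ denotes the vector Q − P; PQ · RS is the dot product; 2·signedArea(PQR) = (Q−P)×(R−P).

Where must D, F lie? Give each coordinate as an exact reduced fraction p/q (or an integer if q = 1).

1. D_x = -11/9  [line -9·x + 10·y + 41/9 = 0 ∩ |DE|² = 1601/81]
2. D_y = -14/9  [line -9·x + 10·y + 41/9 = 0 ∩ |DE|² = 1601/81]
   → D = (-11/9, -14/9)
3. F_x = 1  [F is the reflection of C across G]
4. F_y = -19  [F is the reflection of C across G]
   → F = (1, -19)

D = (-11/9, -14/9)
F = (1, -19)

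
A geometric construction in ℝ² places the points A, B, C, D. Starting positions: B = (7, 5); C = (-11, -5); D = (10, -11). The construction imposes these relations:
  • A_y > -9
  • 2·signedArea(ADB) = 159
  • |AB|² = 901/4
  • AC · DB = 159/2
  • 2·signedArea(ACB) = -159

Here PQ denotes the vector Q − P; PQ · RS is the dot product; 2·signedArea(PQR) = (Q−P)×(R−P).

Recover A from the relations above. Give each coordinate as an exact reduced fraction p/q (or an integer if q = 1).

1. A_x = -1/2  [2·signedArea(ACB) = -159 ∩ 2·signedArea(ADB) = 159]
2. A_y = -8  [2·signedArea(ACB) = -159 ∩ 2·signedArea(ADB) = 159]
   → A = (-1/2, -8)

A = (-1/2, -8)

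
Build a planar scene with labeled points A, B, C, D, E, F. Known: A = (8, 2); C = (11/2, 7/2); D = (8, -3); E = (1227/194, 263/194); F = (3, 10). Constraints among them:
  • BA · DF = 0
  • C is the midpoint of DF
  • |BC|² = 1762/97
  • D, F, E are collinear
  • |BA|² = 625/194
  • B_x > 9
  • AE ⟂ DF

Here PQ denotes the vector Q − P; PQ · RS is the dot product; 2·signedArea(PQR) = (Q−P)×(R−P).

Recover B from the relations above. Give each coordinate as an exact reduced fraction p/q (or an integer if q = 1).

1. B_x = 1877/194  [line 5·x + -13·y + -14 = 0 ∩ |BA|² = 625/194]
2. B_y = 513/194  [line 5·x + -13·y + -14 = 0 ∩ |BA|² = 625/194]
   → B = (1877/194, 513/194)

B = (1877/194, 513/194)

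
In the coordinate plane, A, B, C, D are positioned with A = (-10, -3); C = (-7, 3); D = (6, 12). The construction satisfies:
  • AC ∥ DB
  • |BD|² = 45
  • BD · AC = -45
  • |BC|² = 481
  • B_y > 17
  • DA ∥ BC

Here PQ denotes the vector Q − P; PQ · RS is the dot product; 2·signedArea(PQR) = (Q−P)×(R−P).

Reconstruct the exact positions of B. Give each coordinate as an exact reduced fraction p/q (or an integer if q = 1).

1. B_x = 9  [DA ∥ BC ∩ AC ∥ DB]
2. B_y = 18  [DA ∥ BC ∩ AC ∥ DB]
   → B = (9, 18)

B = (9, 18)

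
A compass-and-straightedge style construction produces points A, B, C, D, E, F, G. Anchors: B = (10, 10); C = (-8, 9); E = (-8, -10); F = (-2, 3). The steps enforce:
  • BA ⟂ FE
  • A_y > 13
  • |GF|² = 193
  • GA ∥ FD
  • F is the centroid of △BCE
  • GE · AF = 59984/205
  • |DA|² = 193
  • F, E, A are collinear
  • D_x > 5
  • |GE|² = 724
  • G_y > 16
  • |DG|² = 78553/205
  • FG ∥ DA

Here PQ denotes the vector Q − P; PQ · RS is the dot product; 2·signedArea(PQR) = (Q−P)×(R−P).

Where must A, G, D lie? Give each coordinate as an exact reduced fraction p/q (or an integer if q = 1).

1. A_x = 568/205  [F, E, A are collinear ∩ BA ⟂ FE]
2. A_y = 2734/205  [F, E, A are collinear ∩ BA ⟂ FE]
   → A = (568/205, 2734/205)
3. G_x = -914/205  [line 978/205·x + 2119/205·y + -6194/41 = 0 ∩ |GE|² = 724]
4. G_y = 3418/205  [line 978/205·x + 2119/205·y + -6194/41 = 0 ∩ |GE|² = 724]
   → G = (-914/205, 3418/205)
5. D_x = 1072/205  [FG ∥ DA ∩ GA ∥ FD]
6. D_y = -69/205  [FG ∥ DA ∩ GA ∥ FD]
   → D = (1072/205, -69/205)

A = (568/205, 2734/205)
D = (1072/205, -69/205)
G = (-914/205, 3418/205)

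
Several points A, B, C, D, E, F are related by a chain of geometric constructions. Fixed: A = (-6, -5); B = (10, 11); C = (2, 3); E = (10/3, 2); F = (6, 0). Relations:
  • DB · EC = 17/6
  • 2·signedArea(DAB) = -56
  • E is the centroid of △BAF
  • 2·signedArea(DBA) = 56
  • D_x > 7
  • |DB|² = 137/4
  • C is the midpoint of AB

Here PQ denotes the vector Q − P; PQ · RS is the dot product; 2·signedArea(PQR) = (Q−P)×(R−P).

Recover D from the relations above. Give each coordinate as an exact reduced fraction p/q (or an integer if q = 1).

1. D_x = 8  [DB · EC = 17/6 ∩ 2·signedArea(DAB) = -56]
2. D_y = 11/2  [DB · EC = 17/6 ∩ 2·signedArea(DAB) = -56]
   → D = (8, 11/2)

D = (8, 11/2)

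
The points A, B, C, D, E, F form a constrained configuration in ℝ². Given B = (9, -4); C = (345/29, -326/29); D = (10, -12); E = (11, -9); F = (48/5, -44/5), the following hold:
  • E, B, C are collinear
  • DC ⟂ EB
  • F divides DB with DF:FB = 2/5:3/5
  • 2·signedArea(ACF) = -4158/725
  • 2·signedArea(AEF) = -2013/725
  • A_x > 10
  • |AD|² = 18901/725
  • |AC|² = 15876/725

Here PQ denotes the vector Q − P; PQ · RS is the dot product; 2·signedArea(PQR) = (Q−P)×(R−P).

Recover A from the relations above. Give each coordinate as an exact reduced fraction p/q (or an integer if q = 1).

1. A_x = 1473/145  [2·signedArea(ACF) = -4158/725 ∩ 2·signedArea(AEF) = -2013/725]
2. A_y = -200/29  [2·signedArea(ACF) = -4158/725 ∩ 2·signedArea(AEF) = -2013/725]
   → A = (1473/145, -200/29)

A = (1473/145, -200/29)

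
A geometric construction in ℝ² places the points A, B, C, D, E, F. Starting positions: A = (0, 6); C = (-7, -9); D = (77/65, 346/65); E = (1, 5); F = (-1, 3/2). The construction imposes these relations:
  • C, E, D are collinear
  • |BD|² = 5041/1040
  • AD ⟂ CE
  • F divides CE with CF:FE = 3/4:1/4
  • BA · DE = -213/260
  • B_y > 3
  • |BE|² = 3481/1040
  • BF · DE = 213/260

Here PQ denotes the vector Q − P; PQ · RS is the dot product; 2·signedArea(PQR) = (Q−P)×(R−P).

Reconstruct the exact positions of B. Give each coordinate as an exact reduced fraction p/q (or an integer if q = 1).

1. B_x = 6/65  [line 12/65·x + 21/65·y + -291/260 = 0 ∩ |BD|² = 5041/1040]
2. B_y = 887/260  [line 12/65·x + 21/65·y + -291/260 = 0 ∩ |BD|² = 5041/1040]
   → B = (6/65, 887/260)

B = (6/65, 887/260)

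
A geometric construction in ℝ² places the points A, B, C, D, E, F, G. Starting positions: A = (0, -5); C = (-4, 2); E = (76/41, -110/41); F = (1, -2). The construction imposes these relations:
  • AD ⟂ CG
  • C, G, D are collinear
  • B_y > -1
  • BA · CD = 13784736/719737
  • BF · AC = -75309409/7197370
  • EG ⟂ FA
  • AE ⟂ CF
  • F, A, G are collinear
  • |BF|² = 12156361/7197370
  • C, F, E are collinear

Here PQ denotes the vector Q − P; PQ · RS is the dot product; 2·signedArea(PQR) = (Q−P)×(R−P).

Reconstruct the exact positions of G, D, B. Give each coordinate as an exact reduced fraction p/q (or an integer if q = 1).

B = (2137707/7197370, -6527489/7197370)
D = (12257033/7197370, -22261991/7197370)
G = (361/410, -967/410)

1. G_x = 361/410  [F, A, G are collinear ∩ EG ⟂ FA]
2. G_y = -967/410  [F, A, G are collinear ∩ EG ⟂ FA]
   → G = (361/410, -967/410)
3. D_x = 12257033/7197370  [C, G, D are collinear ∩ AD ⟂ CG]
4. D_y = -22261991/7197370  [C, G, D are collinear ∩ AD ⟂ CG]
   → D = (12257033/7197370, -22261991/7197370)
5. B_x = 2137707/7197370  [BF · AC = -75309409/7197370 ∩ BA · CD = 13784736/719737]
6. B_y = -6527489/7197370  [BF · AC = -75309409/7197370 ∩ BA · CD = 13784736/719737]
   → B = (2137707/7197370, -6527489/7197370)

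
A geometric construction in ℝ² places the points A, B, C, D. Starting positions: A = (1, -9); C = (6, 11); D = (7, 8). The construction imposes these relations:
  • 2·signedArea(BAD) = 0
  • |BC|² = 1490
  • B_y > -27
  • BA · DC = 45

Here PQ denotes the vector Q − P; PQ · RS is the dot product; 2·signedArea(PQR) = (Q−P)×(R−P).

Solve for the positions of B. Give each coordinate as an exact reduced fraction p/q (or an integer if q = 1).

1. B_x = -5  [2·signedArea(BAD) = 0 ∩ BA · DC = 45]
2. B_y = -26  [2·signedArea(BAD) = 0 ∩ BA · DC = 45]
   → B = (-5, -26)

B = (-5, -26)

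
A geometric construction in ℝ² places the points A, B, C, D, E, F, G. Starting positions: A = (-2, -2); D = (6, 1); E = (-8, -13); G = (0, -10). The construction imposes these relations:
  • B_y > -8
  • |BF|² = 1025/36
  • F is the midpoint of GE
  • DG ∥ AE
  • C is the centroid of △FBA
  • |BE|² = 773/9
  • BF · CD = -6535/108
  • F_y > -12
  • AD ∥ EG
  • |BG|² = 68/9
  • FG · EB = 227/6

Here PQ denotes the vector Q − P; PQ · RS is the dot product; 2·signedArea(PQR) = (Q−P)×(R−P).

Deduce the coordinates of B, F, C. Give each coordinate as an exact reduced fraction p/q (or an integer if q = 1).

B = (-2/3, -22/3)
C = (-20/9, -125/18)
F = (-4, -23/2)

1. F_x = -4  [F is the midpoint of GE]
2. F_y = -23/2  [F is the midpoint of GE]
   → F = (-4, -23/2)
3. B_x = -2/3  [line 4·x + 3/2·y + 41/3 = 0 ∩ |BF|² = 1025/36]
4. B_y = -22/3  [line 4·x + 3/2·y + 41/3 = 0 ∩ |BF|² = 1025/36]
   → B = (-2/3, -22/3)
5. C_x = -20/9  [BF · CD = -6535/108 ∩ C is the centroid of △FBA]
6. C_y = -125/18  [BF · CD = -6535/108 ∩ C is the centroid of △FBA]
   → C = (-20/9, -125/18)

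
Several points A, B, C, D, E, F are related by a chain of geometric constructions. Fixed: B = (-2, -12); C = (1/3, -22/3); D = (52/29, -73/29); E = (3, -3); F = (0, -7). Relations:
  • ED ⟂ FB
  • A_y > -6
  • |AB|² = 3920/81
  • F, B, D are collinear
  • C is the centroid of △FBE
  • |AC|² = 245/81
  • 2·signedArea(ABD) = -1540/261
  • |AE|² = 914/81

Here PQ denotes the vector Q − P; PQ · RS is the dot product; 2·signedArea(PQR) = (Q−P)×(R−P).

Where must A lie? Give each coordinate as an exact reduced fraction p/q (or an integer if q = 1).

1. A_x = 10/9  [line -275/29·x + 110/29·y + 8470/261 = 0 ∩ |AC|² = 245/81]
2. A_y = -52/9  [line -275/29·x + 110/29·y + 8470/261 = 0 ∩ |AC|² = 245/81]
   → A = (10/9, -52/9)

A = (10/9, -52/9)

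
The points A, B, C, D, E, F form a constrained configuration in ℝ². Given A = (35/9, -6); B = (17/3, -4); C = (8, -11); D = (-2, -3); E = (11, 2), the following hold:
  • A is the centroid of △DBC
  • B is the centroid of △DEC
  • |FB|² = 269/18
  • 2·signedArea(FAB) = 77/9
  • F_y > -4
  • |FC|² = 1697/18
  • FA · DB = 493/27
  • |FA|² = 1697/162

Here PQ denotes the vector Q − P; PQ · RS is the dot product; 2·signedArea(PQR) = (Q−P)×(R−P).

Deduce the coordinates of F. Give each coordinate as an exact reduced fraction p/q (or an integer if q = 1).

F = (11/6, -7/2)

1. F_x = 11/6  [FA · DB = 493/27 ∩ 2·signedArea(FAB) = 77/9]
2. F_y = -7/2  [FA · DB = 493/27 ∩ 2·signedArea(FAB) = 77/9]
   → F = (11/6, -7/2)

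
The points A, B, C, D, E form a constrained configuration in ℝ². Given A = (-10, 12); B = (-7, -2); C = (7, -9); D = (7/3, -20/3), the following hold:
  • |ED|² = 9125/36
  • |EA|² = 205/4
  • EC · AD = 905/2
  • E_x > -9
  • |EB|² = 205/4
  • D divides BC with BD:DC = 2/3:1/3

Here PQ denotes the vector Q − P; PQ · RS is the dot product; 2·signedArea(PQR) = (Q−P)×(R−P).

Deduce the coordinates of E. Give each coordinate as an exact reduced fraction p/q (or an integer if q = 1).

1. E_x = -17/2  [line -37/3·x + 56/3·y + -1189/6 = 0 ∩ |EB|² = 205/4]
2. E_y = 5  [line -37/3·x + 56/3·y + -1189/6 = 0 ∩ |EB|² = 205/4]
   → E = (-17/2, 5)

E = (-17/2, 5)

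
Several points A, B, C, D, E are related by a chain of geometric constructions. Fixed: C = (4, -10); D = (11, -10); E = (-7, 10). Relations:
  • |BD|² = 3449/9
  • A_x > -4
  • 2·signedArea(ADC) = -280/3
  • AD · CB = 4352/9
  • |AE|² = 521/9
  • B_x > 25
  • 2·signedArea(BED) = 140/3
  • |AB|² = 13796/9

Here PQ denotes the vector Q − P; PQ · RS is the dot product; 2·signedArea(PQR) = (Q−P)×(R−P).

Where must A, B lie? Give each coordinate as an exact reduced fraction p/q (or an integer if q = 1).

A = (-10/3, 10/3)
B = (76/3, -70/3)

1. A_y = 10/3  [2·signedArea(ADC) = -280/3]
2. A_x = -10/3  [|AE|² = 521/9]
   → A = (-10/3, 10/3)
3. B_x = 76/3  [2·signedArea(BED) = 140/3 ∩ AD · CB = 4352/9]
4. B_y = -70/3  [2·signedArea(BED) = 140/3 ∩ AD · CB = 4352/9]
   → B = (76/3, -70/3)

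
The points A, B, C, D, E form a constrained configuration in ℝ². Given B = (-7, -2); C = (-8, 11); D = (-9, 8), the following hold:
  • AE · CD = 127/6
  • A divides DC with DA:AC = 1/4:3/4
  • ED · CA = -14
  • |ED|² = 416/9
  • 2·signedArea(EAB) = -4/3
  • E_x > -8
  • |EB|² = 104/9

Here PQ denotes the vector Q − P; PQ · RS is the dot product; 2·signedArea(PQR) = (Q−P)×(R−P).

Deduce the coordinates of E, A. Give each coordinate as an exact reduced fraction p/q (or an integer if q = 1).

A = (-35/4, 35/4)
E = (-23/3, 4/3)

1. A_x = -35/4  [A divides DC with DA:AC = 1/4:3/4]
2. A_y = 35/4  [A divides DC with DA:AC = 1/4:3/4]
   → A = (-35/4, 35/4)
3. E_x = -23/3  [2·signedArea(EAB) = -4/3 ∩ AE · CD = 127/6]
4. E_y = 4/3  [2·signedArea(EAB) = -4/3 ∩ AE · CD = 127/6]
   → E = (-23/3, 4/3)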